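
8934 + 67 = 9001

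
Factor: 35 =5^1*7^1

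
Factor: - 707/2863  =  -101/409= - 101^1*409^(-1 ) 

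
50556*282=14256792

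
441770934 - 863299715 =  - 421528781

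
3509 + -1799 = 1710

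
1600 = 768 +832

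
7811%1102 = 97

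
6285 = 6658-373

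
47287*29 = 1371323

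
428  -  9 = 419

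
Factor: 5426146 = 2^1*11^1 * 246643^1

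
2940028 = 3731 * 788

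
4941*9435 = 46618335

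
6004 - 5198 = 806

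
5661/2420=5661/2420=2.34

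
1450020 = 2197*660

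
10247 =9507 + 740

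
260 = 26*10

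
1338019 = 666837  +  671182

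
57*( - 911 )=- 51927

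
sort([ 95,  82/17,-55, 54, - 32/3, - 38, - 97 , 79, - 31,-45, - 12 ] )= [ - 97, - 55, - 45 , - 38, - 31, - 12, - 32/3,82/17,54, 79  ,  95]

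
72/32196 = 6/2683 = 0.00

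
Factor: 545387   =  545387^1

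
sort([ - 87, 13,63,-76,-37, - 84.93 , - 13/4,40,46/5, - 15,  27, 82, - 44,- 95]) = [ - 95, - 87, - 84.93, - 76, - 44 , - 37 , - 15,  -  13/4,46/5,13,27,40,63,82] 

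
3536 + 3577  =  7113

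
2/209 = 2/209 = 0.01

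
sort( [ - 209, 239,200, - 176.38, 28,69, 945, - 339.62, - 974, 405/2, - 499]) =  [ - 974, - 499,  -  339.62,  -  209, - 176.38,28, 69,200, 405/2,239,945]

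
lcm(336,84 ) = 336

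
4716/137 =34+58/137 = 34.42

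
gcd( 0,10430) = 10430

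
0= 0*452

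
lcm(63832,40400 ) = 3191600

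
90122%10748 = 4138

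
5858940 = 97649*60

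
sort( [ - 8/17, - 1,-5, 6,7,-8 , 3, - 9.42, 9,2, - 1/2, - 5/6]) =[ - 9.42, - 8, - 5,-1, - 5/6, - 1/2, -8/17,2,3,  6,7,  9 ] 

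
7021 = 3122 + 3899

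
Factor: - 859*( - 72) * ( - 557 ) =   -  2^3 * 3^2 * 557^1 * 859^1= - 34449336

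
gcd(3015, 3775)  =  5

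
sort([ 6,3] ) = [ 3, 6]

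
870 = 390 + 480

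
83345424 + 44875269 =128220693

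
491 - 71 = 420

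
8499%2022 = 411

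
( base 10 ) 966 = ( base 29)149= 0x3c6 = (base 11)7A9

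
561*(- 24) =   -  13464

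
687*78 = 53586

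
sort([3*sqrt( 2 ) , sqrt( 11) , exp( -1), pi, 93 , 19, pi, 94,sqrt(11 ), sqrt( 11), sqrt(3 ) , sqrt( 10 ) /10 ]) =[sqrt( 10)/10,exp( - 1),sqrt( 3), pi, pi , sqrt( 11),sqrt( 11),  sqrt( 11), 3*sqrt( 2),19,93, 94]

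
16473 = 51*323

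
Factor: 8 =2^3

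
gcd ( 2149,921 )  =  307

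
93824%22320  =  4544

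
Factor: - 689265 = -3^2*5^1 * 17^2*53^1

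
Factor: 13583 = 17^2 * 47^1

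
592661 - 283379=309282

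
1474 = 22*67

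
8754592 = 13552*646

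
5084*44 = 223696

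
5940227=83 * 71569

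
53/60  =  53/60 = 0.88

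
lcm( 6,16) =48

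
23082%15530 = 7552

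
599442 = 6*99907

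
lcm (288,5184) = 5184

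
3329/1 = 3329 = 3329.00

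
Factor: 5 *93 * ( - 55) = -25575 = - 3^1*5^2*11^1*31^1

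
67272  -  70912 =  - 3640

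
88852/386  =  44426/193 = 230.19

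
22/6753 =22/6753  =  0.00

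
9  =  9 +0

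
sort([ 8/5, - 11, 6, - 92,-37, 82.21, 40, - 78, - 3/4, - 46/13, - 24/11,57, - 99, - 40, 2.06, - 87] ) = [ -99, - 92,-87, - 78,-40,-37, - 11,  -  46/13, - 24/11,-3/4,8/5 , 2.06,6, 40,57, 82.21] 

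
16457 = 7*2351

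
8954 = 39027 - 30073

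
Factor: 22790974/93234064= 2^(-3 )*7^( - 2 ) * 11^(-1 )*19^( - 1)*569^(  -  1) * 11395487^1 = 11395487/46617032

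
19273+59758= 79031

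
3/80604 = 1/26868=0.00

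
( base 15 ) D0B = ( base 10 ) 2936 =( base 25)4hb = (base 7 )11363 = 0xB78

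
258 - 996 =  - 738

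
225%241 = 225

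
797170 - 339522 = 457648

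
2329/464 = 2329/464 = 5.02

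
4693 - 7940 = - 3247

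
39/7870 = 39/7870 = 0.00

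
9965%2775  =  1640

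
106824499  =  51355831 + 55468668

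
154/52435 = 154/52435 = 0.00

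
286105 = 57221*5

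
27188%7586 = 4430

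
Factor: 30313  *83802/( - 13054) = -1270145013/6527 = - 3^1*61^( - 1 )* 107^( - 1)*13967^1*30313^1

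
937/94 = 937/94=9.97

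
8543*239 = 2041777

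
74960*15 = 1124400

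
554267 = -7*( -79181 )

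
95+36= 131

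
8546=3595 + 4951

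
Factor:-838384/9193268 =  - 209596/2298317 = -2^2*7^( - 1) * 61^1*859^1*328331^( - 1)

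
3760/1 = 3760 = 3760.00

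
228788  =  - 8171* ( - 28)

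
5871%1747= 630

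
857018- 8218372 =-7361354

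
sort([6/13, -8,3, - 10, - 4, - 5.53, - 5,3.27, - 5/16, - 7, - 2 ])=[  -  10, - 8, - 7, - 5.53,-5,-4,- 2 , - 5/16,6/13,  3,  3.27] 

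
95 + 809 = 904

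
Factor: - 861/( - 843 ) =287/281 = 7^1*41^1*281^ ( - 1)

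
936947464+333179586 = 1270127050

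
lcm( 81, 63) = 567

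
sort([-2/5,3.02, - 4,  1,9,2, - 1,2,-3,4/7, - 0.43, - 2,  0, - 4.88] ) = [ - 4.88,  -  4, - 3, - 2, -1, -0.43, - 2/5 , 0,4/7,1,2,  2,3.02, 9 ] 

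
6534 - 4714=1820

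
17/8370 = 17/8370 = 0.00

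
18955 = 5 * 3791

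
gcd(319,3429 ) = 1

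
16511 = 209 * 79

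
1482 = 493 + 989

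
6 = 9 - 3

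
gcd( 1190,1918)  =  14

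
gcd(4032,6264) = 72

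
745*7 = 5215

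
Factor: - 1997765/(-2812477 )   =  5^1*7^1*11^1*41^(-1)*5189^1*68597^( - 1)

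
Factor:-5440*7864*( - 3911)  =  2^9*5^1*17^1*983^1*3911^1=167313205760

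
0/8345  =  0=0.00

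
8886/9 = 987 + 1/3  =  987.33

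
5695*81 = 461295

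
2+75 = 77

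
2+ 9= 11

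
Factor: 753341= 753341^1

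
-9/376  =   - 9/376 = - 0.02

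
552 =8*69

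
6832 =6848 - 16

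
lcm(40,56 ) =280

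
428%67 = 26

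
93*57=5301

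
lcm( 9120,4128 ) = 392160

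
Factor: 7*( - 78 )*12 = - 2^3*3^2*7^1 * 13^1 = - 6552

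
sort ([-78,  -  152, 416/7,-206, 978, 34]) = [ - 206,-152, - 78, 34, 416/7, 978] 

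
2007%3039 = 2007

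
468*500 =234000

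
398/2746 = 199/1373  =  0.14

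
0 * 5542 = 0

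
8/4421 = 8/4421 = 0.00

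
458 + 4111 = 4569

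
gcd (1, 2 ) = 1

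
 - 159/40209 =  - 53/13403 =- 0.00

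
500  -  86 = 414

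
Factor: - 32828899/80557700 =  - 2^( - 2)*5^( - 2 )*29^1 * 113^( - 1)*137^1*7129^( - 1 )*8263^1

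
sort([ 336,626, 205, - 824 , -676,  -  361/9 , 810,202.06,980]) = [-824, - 676, - 361/9,202.06, 205, 336, 626,810,980]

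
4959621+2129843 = 7089464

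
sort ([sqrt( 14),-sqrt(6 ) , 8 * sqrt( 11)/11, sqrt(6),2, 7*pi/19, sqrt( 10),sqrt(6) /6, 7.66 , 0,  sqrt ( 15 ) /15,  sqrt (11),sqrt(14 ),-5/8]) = [ - sqrt(6),  -  5/8, 0,  sqrt(15 )/15,sqrt(6) /6, 7*pi/19,2, 8*sqrt( 11 ) /11,sqrt(6),sqrt(10),sqrt( 11 ),sqrt( 14), sqrt( 14), 7.66]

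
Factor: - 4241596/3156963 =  -2^2*3^(-1)*101^1*10499^1  *  1052321^( - 1 ) 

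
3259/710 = 4  +  419/710   =  4.59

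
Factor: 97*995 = 5^1*97^1 * 199^1  =  96515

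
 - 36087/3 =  - 12029 = -12029.00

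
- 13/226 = - 13/226= -0.06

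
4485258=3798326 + 686932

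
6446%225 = 146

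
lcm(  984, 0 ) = 0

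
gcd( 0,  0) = 0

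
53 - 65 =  - 12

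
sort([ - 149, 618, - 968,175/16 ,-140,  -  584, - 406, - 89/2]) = [ - 968, -584, - 406, - 149, - 140,- 89/2,175/16,  618]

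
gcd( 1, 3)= 1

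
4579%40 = 19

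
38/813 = 38/813 = 0.05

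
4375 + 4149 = 8524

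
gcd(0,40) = 40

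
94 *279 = 26226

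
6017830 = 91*66130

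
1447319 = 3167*457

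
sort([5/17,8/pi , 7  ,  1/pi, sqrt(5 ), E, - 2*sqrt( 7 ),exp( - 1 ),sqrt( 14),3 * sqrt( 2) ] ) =[ - 2 * sqrt( 7 ) , 5/17,1/pi,exp( - 1), sqrt(5), 8/pi,E,sqrt(14 ),3*sqrt(2 ), 7]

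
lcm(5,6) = 30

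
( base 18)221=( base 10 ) 685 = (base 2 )1010101101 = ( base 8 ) 1255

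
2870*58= 166460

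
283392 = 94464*3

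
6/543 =2/181=0.01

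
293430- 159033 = 134397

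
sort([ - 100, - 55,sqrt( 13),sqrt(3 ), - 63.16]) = [ - 100, - 63.16, - 55,sqrt( 3 ), sqrt( 13 ) ]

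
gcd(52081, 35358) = 1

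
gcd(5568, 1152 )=192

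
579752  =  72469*8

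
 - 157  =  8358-8515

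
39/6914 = 39/6914 = 0.01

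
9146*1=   9146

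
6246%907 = 804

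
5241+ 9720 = 14961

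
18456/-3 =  - 6152/1 = - 6152.00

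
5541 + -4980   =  561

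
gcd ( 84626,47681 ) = 1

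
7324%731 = 14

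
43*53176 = 2286568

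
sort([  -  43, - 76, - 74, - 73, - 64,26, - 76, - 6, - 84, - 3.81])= [ - 84, - 76,- 76, - 74, -73, - 64,-43 , - 6, - 3.81,26 ]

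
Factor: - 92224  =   - 2^6*11^1*131^1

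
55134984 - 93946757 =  - 38811773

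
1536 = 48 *32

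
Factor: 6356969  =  6356969^1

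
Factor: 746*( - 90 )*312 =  - 20947680 = -2^5*3^3*5^1*13^1*373^1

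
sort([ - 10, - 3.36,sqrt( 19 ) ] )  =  [ - 10, - 3.36,sqrt (19) ]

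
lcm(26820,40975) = 1475100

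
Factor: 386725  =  5^2*31^1*499^1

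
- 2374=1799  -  4173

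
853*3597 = 3068241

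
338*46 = 15548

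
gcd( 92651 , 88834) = 1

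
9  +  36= 45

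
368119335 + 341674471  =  709793806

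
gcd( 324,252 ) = 36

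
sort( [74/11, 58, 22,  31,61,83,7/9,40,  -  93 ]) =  [  -  93,7/9,74/11,  22,31,40,58, 61,  83]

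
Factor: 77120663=77120663^1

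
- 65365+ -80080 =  - 145445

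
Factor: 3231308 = 2^2*179^1*4513^1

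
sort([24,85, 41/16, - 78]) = [ - 78,41/16, 24, 85 ]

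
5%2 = 1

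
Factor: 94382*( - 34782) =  - 2^2*3^1* 11^1  *17^1*31^1*41^1*1151^1 = -3282794724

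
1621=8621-7000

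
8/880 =1/110 = 0.01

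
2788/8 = 348 + 1/2 = 348.50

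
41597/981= 42+395/981  =  42.40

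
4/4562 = 2/2281 = 0.00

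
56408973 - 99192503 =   -  42783530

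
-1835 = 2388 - 4223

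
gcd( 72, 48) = 24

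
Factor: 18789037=61^1*308017^1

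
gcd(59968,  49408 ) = 64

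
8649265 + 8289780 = 16939045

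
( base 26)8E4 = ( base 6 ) 42424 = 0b1011010010000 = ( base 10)5776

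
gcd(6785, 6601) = 23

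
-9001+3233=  - 5768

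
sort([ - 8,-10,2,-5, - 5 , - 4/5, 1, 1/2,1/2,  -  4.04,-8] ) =[-10, - 8,-8,  -  5, - 5, - 4.04 , - 4/5,1/2, 1/2, 1, 2 ]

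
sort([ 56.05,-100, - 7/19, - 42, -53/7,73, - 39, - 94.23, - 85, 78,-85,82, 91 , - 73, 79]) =[ - 100, - 94.23, - 85,-85,-73,-42, - 39, -53/7,-7/19 , 56.05, 73,78, 79, 82, 91 ] 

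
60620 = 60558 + 62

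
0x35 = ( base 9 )58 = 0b110101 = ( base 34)1J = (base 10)53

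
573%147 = 132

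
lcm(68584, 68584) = 68584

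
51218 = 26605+24613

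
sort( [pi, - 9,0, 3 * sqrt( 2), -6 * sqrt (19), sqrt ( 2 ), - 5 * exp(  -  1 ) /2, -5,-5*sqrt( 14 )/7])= [ - 6 * sqrt( 19)  , - 9,- 5, - 5  *  sqrt (14)/7 , -5*exp(-1)/2, 0,sqrt(2), pi,3*sqrt (2)]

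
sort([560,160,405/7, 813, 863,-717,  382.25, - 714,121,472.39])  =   [-717, - 714 , 405/7,121, 160,382.25,472.39, 560, 813 , 863 ] 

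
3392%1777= 1615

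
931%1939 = 931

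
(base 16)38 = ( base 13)44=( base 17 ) 35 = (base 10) 56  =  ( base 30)1q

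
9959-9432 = 527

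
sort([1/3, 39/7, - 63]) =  [-63, 1/3, 39/7]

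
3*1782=5346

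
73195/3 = 24398 + 1/3 = 24398.33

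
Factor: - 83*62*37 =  - 2^1*31^1 * 37^1*83^1 = - 190402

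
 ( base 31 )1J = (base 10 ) 50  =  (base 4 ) 302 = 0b110010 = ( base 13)3b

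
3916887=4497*871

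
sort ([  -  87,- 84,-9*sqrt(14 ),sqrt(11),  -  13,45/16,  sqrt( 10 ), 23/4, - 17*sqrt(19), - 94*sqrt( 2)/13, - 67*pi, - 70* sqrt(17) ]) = [ - 70*sqrt(17 ), - 67*pi, - 87,  -  84, - 17*sqrt(19 ),- 9 *sqrt(  14), - 13,-94*sqrt(2)/13, 45/16,sqrt( 10),sqrt( 11 ), 23/4] 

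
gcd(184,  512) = 8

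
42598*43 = 1831714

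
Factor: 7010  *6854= 48046540=2^2*5^1* 23^1*149^1*701^1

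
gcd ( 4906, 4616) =2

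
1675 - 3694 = -2019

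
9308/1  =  9308= 9308.00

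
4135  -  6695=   -  2560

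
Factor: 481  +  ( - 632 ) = - 151 = - 151^1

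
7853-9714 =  -1861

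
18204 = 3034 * 6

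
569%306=263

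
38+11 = 49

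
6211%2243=1725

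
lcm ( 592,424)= 31376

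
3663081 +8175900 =11838981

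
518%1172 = 518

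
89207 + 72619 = 161826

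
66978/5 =13395 + 3/5 = 13395.60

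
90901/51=1782 + 19/51 = 1782.37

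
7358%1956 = 1490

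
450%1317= 450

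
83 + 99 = 182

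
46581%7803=7566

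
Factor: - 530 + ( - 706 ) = -1236 = - 2^2*3^1*103^1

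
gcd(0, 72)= 72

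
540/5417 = 540/5417 = 0.10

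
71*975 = 69225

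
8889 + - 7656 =1233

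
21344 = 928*23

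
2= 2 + 0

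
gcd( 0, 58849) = 58849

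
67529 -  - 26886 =94415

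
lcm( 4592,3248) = 133168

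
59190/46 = 1286 + 17/23 = 1286.74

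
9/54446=9/54446= 0.00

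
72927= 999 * 73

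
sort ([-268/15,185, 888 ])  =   [ - 268/15, 185,  888]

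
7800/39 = 200=   200.00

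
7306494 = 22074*331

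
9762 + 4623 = 14385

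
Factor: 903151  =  903151^1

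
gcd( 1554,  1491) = 21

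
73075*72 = 5261400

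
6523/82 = 6523/82  =  79.55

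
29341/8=29341/8 = 3667.62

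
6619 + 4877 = 11496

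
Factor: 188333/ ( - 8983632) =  - 2^( - 4)*3^( - 1) * 7^( - 1 )*26737^( - 1 )*188333^1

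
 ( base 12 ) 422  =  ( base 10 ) 602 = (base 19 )1CD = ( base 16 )25a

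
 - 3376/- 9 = 3376/9 = 375.11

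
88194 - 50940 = 37254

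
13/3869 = 13/3869 = 0.00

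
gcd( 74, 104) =2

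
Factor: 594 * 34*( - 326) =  - 2^3*3^3*11^1 * 17^1*163^1 = - 6583896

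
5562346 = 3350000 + 2212346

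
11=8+3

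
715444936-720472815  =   - 5027879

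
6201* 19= 117819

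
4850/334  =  2425/167 = 14.52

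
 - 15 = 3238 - 3253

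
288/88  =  3+ 3/11= 3.27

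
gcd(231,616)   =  77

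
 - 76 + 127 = 51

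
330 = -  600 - -930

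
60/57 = 1 + 1/19 =1.05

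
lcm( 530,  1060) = 1060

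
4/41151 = 4/41151 = 0.00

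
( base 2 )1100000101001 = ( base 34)5bv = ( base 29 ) 7A8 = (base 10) 6185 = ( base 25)9MA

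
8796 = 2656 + 6140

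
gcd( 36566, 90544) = 2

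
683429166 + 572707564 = 1256136730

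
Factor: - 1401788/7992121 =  -2^2*97^( - 1)*82393^(-1)*350447^1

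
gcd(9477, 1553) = 1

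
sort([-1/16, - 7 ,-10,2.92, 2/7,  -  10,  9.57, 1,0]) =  [ - 10, - 10, - 7 , - 1/16, 0 , 2/7,1, 2.92, 9.57]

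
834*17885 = 14916090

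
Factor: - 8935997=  - 7^1*1276571^1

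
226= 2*113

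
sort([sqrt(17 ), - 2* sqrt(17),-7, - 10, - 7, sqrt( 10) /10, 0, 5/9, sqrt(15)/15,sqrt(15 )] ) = [-10, - 2*sqrt( 17),- 7 , - 7, 0, sqrt(15)/15,  sqrt(10)/10 , 5/9, sqrt (15), sqrt(17 )]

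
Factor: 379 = 379^1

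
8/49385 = 8/49385 = 0.00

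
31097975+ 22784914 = 53882889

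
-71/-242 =71/242 = 0.29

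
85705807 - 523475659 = - 437769852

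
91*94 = 8554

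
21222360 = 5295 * 4008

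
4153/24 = 4153/24  =  173.04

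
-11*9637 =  - 106007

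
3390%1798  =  1592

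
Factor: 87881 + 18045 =105926  =  2^1*52963^1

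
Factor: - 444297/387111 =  - 7^1*21157^1*129037^( - 1) = - 148099/129037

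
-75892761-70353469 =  - 146246230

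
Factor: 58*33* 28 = 53592 = 2^3*3^1*7^1*11^1*29^1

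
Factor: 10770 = 2^1*3^1*5^1*  359^1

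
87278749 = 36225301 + 51053448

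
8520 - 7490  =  1030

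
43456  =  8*5432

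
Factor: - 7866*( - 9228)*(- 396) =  - 2^5* 3^5*11^1*19^1 * 23^1*769^1 = -28744629408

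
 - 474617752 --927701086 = 453083334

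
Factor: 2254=2^1*7^2*23^1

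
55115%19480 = 16155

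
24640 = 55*448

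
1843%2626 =1843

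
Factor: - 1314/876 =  - 3/2 = - 2^( - 1) * 3^1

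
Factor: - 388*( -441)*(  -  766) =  - 2^3*3^2*7^2*97^1*383^1=-131068728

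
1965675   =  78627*25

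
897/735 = 1  +  54/245 = 1.22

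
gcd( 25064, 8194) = 482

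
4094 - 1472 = 2622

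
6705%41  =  22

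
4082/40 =2041/20 = 102.05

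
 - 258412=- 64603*4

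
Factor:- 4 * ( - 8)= 32 = 2^5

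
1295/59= 1295/59 = 21.95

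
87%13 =9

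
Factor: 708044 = 2^2 *177011^1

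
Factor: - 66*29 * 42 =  - 80388 = -2^2*3^2 *7^1*11^1*29^1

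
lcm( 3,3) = 3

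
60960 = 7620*8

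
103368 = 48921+54447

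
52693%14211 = 10060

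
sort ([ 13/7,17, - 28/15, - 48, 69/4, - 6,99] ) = [ - 48 , -6,- 28/15, 13/7, 17, 69/4, 99 ]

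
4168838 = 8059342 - 3890504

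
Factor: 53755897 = 13^1*4135069^1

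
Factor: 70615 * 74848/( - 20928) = -2^( - 1 )*3^(- 1)*5^1*29^1 * 109^( - 1) * 487^1*2339^1 = - 165168485/654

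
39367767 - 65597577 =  - 26229810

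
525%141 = 102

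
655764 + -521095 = 134669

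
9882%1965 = 57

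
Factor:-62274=-2^1 * 3^1*97^1* 107^1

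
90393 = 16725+73668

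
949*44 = 41756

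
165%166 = 165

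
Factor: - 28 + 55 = 3^3 = 27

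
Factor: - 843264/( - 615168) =2^1* 61^1*89^( - 1 ) = 122/89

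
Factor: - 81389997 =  - 3^2*13^1*695641^1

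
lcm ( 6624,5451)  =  523296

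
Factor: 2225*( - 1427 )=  - 3175075 = - 5^2*89^1 * 1427^1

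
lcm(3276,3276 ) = 3276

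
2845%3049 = 2845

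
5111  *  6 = 30666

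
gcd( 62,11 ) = 1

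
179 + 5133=5312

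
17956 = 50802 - 32846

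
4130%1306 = 212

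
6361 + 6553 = 12914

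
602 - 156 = 446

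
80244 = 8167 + 72077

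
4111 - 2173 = 1938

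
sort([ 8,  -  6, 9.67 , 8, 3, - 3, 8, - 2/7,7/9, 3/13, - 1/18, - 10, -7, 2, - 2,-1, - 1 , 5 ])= [ - 10, - 7, - 6, - 3, - 2, - 1,-1, - 2/7, - 1/18, 3/13,7/9,2,3 , 5 , 8,8, 8,9.67] 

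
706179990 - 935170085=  - 228990095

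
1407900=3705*380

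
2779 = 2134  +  645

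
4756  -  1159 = 3597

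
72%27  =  18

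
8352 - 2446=5906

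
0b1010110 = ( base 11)79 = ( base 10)86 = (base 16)56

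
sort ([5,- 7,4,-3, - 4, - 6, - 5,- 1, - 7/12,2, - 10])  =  [-10, - 7,-6, - 5, - 4,-3, - 1, - 7/12,2,4,5] 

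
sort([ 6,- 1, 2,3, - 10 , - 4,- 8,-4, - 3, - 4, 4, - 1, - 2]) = [ - 10,  -  8, - 4, - 4, - 4,-3, - 2 ,-1, - 1,2,3,4, 6] 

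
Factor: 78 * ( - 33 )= -2574 = -2^1*3^2*11^1*13^1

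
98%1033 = 98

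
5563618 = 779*7142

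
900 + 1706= 2606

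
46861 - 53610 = - 6749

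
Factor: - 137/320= - 2^( - 6 ) * 5^(  -  1)*137^1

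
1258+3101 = 4359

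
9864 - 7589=2275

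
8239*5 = 41195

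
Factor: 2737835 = 5^1*547567^1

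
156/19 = 8+4/19 = 8.21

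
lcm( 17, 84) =1428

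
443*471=208653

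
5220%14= 12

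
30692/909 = 30692/909 = 33.76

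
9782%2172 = 1094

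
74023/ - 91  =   - 814  +  51/91 = - 813.44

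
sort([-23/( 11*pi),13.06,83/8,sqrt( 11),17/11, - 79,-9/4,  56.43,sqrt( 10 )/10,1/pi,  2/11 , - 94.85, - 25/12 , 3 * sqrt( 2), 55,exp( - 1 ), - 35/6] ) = [ - 94.85, -79, - 35/6,-9/4 , - 25/12,-23/( 11 *pi) , 2/11,sqrt( 10)/10,1/pi,  exp(-1), 17/11,  sqrt( 11), 3*sqrt(2 ),83/8, 13.06, 55,56.43]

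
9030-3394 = 5636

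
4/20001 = 4/20001 = 0.00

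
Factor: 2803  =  2803^1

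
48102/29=48102/29 = 1658.69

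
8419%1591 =464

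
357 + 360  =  717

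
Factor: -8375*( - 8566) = 2^1*5^3 * 67^1*4283^1 = 71740250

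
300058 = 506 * 593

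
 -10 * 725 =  - 7250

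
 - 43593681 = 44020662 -87614343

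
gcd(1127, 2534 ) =7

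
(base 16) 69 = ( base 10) 105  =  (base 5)410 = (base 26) 41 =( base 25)45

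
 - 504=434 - 938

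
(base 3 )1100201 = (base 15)461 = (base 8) 1737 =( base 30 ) 131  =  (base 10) 991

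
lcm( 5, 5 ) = 5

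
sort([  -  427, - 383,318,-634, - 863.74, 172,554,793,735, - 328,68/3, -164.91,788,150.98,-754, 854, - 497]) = [-863.74, - 754, - 634, - 497,-427,-383,  -  328,- 164.91, 68/3,150.98,172,318, 554,  735,788 , 793,854 ]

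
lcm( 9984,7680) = 99840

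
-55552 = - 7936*7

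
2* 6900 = 13800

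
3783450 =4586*825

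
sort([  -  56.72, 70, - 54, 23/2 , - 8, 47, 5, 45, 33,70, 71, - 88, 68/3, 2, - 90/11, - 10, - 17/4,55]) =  [-88, - 56.72 , - 54, - 10, - 90/11, - 8, - 17/4 , 2, 5,23/2, 68/3 , 33,45,  47, 55,70, 70, 71] 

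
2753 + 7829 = 10582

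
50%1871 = 50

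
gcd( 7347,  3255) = 93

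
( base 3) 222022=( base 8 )1306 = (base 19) 1I7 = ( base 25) 13A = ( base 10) 710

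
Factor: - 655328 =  - 2^5*20479^1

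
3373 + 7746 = 11119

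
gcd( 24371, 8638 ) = 1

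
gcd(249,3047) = 1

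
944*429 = 404976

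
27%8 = 3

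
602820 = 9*66980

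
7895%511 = 230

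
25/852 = 25/852 = 0.03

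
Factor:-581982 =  - 2^1 * 3^1*96997^1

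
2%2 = 0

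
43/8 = 5 + 3/8 = 5.38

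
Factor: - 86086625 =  - 5^3*19^1*67^1*541^1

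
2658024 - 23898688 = - 21240664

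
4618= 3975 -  - 643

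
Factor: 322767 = 3^2*35863^1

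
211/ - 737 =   -  1 + 526/737 =- 0.29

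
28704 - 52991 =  - 24287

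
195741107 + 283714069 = 479455176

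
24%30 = 24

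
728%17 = 14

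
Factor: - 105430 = -2^1*5^1*13^1*811^1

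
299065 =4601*65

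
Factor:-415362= - 2^1*3^1*37^1*1871^1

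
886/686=443/343 =1.29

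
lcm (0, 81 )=0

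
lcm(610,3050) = 3050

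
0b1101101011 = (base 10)875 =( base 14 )467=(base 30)T5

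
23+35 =58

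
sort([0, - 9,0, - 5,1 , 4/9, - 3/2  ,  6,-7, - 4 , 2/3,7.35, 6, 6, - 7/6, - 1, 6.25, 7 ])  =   [ - 9, - 7, - 5, - 4, - 3/2, - 7/6, -1,0, 0, 4/9,2/3,1,6,  6,6,  6.25,7,7.35]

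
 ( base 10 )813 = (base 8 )1455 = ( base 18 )293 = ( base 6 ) 3433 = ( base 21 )1hf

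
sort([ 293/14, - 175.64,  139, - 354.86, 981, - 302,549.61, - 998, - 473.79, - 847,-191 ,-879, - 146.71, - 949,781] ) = [ - 998,  -  949,  -  879, - 847, - 473.79 , - 354.86, - 302, - 191, - 175.64, - 146.71,293/14,139, 549.61,  781, 981]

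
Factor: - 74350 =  - 2^1*5^2*1487^1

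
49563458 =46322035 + 3241423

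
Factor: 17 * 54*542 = 497556 = 2^2*3^3*17^1*271^1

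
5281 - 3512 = 1769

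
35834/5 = 7166+ 4/5 = 7166.80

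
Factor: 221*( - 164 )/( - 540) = 3^(-3)*5^( - 1 )*13^1 * 17^1*41^1 = 9061/135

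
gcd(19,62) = 1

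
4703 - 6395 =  - 1692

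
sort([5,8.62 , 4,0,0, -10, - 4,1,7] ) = [ - 10, - 4 , 0, 0,1,4,5,7,8.62 ]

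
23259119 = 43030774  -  19771655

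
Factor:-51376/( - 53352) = 2^1*3^( - 3 ) * 13^1 = 26/27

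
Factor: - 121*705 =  - 85305 = - 3^1 *5^1*11^2*47^1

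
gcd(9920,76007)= 1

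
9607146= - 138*( - 69617)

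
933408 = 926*1008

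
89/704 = 89/704 = 0.13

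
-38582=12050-50632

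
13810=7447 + 6363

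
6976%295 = 191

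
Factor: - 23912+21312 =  -2^3*5^2*13^1 = -2600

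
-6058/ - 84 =3029/42 = 72.12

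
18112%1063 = 41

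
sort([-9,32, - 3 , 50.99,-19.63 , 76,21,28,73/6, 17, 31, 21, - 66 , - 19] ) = [ - 66, - 19.63, - 19, - 9, - 3,73/6,17,21 , 21,28, 31, 32, 50.99 , 76 ] 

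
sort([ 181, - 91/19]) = [ - 91/19,181]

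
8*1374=10992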